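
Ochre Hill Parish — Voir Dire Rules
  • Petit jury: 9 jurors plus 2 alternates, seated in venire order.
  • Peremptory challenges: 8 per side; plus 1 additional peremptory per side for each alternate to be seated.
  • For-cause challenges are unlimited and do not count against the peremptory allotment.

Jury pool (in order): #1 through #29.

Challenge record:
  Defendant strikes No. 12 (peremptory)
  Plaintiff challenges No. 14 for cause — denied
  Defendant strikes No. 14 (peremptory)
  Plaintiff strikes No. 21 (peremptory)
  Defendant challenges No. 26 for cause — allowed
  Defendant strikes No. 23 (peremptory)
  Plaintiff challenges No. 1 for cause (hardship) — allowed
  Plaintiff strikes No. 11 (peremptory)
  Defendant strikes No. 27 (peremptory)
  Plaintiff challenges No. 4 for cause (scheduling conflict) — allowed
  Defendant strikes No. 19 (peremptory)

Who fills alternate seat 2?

16

Removed: #1, #4, #11, #12, #14, #19, #21, #23, #26, #27.
Filling seats in venire order through position 11: #2, #3, #5, #6, #7, #8, #9, #10, #13, #15, #16.
So alternate 2 is #16.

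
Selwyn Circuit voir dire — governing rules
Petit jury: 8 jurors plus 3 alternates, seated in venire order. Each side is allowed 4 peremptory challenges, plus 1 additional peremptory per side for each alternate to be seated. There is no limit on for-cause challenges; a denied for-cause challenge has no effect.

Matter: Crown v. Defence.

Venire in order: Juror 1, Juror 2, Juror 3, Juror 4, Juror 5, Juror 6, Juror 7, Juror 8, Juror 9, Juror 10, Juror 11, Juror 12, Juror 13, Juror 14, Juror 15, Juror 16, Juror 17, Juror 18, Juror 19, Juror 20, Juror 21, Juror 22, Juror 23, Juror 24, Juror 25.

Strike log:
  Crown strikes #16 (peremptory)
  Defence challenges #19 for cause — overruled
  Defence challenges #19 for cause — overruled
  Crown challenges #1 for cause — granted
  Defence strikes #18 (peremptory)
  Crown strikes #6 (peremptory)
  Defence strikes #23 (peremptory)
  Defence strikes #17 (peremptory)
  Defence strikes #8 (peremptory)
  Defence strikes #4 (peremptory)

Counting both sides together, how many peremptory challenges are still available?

7

Crown allotment: 4 base + 1 × 3 alternates = 7. Defence allotment: 4 base + 1 × 3 alternates = 7.
Crown peremptories used: #16, #6 — 2 (the for-cause on #1 doesn't count).
Defence peremptories used: #18, #23, #17, #8, #4 — 5 (for-cause on #19, #19 don't count).
Remaining: (7 − 2) + (7 − 5) = 7.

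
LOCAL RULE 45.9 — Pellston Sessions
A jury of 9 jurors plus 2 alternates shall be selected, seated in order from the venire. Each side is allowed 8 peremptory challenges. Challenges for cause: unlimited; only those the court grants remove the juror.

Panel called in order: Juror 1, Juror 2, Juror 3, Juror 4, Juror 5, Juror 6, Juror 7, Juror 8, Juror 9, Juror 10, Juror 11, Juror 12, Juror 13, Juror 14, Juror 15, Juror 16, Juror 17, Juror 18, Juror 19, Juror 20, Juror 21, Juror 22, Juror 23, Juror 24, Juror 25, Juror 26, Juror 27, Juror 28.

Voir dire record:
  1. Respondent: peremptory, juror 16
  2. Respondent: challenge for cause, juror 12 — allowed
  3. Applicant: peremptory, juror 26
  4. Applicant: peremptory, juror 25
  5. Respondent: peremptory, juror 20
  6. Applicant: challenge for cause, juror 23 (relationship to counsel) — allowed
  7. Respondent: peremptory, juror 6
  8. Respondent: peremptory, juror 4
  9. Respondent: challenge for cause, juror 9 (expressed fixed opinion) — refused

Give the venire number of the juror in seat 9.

11

Removed: #4, #6, #12, #16, #20, #23, #25, #26. (#9 stays — for-cause denied.)
Seating in order: seats 1–9 → #1, #2, #3, #5, #7, #8, #9, #10, #11; alternates → #13, #14.
So seat 9 is #11.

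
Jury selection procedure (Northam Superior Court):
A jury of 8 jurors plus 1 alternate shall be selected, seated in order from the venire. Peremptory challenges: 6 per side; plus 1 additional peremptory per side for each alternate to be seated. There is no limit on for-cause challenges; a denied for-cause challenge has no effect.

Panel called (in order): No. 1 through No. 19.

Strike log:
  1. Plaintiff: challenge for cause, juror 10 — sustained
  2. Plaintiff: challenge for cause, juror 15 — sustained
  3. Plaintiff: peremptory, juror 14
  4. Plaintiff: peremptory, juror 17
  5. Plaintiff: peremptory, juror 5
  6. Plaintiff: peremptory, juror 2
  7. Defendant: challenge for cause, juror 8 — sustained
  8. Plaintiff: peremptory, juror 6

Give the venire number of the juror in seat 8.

13

Removed: #2, #5, #6, #8, #10, #14, #15, #17.
Filling seats in venire order through position 8: #1, #3, #4, #7, #9, #11, #12, #13.
So seat 8 is #13.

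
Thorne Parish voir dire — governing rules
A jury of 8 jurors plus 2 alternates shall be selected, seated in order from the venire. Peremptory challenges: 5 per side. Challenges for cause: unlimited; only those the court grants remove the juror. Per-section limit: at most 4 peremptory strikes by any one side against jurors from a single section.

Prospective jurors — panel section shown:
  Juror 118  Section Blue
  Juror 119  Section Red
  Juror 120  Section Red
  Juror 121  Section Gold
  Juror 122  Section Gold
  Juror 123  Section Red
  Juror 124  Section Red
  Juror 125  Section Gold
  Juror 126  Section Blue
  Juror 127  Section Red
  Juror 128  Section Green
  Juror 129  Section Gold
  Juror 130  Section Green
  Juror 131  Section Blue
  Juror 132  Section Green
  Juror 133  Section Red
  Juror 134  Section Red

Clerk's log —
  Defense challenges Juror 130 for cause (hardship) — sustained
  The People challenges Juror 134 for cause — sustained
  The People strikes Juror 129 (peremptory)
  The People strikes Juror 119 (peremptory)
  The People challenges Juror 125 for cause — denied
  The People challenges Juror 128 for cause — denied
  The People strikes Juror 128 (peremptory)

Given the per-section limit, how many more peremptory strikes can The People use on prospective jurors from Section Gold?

The People peremptories so far: #129, #119, #128 — 3 of 5 used, 2 left overall.
Against Section Gold: #129 — 1 used; per-section cap 4 leaves 3.
Binding limit: min(2, 3) = 2.

2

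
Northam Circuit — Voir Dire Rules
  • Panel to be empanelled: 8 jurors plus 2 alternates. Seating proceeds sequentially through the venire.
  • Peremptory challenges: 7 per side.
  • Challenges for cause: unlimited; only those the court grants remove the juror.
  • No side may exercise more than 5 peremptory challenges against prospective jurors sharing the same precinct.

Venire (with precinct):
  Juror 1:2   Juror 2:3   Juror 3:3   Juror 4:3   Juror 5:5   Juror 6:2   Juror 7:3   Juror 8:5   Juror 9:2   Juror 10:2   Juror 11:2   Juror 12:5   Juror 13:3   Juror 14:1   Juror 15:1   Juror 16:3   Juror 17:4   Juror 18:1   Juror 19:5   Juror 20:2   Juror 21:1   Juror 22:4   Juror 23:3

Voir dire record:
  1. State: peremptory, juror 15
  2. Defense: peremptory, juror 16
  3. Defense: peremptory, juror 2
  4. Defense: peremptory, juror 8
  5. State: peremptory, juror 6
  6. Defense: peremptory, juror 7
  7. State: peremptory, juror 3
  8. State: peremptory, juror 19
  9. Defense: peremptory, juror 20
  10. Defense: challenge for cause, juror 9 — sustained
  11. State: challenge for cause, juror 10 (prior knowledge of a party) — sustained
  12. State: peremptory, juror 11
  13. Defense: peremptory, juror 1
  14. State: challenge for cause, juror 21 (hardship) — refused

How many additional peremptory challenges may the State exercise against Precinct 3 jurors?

2

State peremptories so far: #15, #6, #3, #19, #11 — 5 of 7 used, 2 left overall.
Against Precinct 3: #3 — 1 used; per-precinct cap 5 leaves 4.
Binding limit: min(2, 4) = 2.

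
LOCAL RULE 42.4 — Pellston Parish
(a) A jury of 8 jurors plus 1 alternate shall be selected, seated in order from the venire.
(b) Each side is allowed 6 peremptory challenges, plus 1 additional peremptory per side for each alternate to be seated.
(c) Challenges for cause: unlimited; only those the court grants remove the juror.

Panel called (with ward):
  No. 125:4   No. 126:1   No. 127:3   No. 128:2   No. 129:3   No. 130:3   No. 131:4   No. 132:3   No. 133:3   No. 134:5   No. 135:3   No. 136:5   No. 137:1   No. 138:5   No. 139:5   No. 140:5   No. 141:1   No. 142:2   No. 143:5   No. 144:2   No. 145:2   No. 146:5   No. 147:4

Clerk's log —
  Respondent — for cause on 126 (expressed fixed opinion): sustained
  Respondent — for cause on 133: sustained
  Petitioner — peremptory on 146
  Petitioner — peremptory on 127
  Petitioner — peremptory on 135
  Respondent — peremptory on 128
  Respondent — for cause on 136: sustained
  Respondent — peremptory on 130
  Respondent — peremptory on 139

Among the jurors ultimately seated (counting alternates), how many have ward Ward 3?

2

Removed: #126, #127, #128, #130, #133, #135, #136, #139, #146.
Seated (9 incl. alternates): #125, #129, #131, #132, #134, #137, #138, #140, #141.
Of those, in Ward 3: #129, #132 → 2.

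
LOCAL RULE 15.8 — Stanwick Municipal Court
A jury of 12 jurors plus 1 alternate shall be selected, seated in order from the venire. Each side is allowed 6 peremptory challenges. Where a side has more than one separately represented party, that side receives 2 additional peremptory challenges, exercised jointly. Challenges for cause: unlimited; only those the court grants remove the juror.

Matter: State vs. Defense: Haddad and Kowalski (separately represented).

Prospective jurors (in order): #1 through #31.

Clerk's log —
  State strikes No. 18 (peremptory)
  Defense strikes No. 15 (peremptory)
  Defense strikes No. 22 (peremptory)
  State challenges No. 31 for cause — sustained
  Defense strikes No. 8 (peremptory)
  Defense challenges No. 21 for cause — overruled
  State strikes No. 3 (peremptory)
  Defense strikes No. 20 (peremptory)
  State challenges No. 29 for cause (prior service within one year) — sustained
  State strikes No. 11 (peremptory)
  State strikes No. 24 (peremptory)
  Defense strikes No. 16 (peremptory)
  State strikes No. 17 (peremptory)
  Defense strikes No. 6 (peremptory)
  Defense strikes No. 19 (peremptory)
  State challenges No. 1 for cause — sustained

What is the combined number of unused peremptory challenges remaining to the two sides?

State allotment: 6. Defense allotment: 6 base + 2 multi-party = 8.
State peremptories used: #18, #3, #11, #24, #17 — 5 (for-cause on #31, #29, #1 don't count).
Defense peremptories used: #15, #22, #8, #20, #16, #6, #19 — 7 (the for-cause on #21 doesn't count).
Remaining: (6 − 5) + (8 − 7) = 2.

2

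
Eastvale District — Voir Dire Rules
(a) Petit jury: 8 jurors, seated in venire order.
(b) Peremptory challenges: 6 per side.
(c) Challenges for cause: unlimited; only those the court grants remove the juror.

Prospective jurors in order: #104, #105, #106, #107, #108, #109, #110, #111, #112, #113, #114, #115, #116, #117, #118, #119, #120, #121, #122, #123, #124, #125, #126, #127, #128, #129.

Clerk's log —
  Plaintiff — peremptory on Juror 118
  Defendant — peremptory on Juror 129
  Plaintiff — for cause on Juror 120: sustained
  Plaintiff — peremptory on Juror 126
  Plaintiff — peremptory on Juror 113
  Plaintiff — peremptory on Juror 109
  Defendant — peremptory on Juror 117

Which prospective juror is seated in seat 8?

112

Removed: #109, #113, #117, #118, #120, #126, #129.
Seating in order: seats 1–8 → #104, #105, #106, #107, #108, #110, #111, #112.
So seat 8 is #112.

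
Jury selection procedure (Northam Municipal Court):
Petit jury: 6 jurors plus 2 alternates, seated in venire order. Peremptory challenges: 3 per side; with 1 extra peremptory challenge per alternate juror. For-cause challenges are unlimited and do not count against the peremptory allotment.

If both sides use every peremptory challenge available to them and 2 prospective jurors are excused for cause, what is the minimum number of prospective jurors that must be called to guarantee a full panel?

Seats to fill: 6 + 2 alternates = 8.
Peremptories: 3 + 1×2 = 5 per side × 2 sides = 10.
For-cause removals: 2.
Minimum venire: 8 + 10 + 2 = 20.

20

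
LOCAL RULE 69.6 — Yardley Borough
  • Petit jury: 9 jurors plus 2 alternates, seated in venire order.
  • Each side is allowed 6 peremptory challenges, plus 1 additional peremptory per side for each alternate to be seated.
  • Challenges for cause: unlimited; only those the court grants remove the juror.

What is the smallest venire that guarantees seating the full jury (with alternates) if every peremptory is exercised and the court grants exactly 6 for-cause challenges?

33

Seats to fill: 9 + 2 alternates = 11.
Peremptories: 6 + 1×2 = 8 per side × 2 sides = 16.
For-cause removals: 6.
Minimum venire: 11 + 16 + 6 = 33.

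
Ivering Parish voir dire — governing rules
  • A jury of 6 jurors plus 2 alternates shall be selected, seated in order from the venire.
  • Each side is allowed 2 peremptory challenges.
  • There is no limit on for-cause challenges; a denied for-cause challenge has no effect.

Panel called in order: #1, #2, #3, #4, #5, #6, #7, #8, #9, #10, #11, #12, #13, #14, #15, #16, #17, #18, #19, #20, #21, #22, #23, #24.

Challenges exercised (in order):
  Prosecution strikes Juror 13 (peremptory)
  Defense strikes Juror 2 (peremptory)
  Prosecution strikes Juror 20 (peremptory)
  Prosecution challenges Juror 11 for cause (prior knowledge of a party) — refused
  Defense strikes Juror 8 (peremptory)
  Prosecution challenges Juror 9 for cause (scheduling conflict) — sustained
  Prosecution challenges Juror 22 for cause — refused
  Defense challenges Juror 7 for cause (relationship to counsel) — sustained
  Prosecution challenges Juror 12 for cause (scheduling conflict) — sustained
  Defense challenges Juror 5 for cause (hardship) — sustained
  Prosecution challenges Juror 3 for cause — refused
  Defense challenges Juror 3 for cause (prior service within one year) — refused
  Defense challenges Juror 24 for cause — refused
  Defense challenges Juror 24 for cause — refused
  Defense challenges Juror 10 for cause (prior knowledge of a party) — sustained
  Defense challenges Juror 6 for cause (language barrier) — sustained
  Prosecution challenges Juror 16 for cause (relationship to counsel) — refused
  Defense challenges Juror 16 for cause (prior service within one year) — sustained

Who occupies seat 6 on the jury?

15

Removed: #2, #5, #6, #7, #8, #9, #10, #12, #13, #16, #20. (#3, #11, #22, #24 stay — for-cause denied.)
Filling seats in venire order through position 6: #1, #3, #4, #11, #14, #15.
So seat 6 is #15.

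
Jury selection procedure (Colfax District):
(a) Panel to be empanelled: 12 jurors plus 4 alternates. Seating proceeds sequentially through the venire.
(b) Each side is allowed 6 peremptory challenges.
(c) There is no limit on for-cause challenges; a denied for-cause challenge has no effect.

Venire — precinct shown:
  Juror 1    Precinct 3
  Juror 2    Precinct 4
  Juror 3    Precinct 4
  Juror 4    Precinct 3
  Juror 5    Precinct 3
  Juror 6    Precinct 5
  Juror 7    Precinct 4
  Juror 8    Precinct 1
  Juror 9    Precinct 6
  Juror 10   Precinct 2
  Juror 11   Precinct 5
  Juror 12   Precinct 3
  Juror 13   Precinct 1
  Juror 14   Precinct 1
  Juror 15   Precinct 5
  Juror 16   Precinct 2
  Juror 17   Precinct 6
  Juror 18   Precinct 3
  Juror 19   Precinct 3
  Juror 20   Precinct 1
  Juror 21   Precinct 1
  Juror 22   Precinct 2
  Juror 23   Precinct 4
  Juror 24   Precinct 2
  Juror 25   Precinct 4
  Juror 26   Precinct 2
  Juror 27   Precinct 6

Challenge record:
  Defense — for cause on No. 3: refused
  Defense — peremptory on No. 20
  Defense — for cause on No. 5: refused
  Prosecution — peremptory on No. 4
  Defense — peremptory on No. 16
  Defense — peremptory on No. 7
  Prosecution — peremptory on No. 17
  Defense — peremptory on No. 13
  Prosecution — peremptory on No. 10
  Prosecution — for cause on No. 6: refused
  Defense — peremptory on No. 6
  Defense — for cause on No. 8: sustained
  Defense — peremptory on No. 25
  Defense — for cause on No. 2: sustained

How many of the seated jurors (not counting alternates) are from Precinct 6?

Removed: #2, #4, #6, #7, #8, #10, #13, #16, #17, #20, #25.
Seated jurors 1–12: #1, #3, #5, #9, #11, #12, #14, #15, #18, #19, #21, #22 (alternates #23, #24, #26, #27 not counted).
Of those, in Precinct 6: #9 → 1.

1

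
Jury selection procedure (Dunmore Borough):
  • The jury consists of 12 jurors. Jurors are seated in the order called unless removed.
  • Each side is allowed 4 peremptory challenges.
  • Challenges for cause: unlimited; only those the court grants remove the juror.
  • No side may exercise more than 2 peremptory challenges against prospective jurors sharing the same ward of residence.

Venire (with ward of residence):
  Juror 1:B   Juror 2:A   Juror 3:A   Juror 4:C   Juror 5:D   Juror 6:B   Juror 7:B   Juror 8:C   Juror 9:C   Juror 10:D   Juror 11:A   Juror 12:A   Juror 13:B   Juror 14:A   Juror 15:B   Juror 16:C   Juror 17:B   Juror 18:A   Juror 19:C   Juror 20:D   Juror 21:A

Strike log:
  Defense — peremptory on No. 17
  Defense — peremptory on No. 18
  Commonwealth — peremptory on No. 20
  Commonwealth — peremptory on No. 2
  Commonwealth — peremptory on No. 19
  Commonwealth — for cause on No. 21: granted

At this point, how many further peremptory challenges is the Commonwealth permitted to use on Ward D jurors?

1

Commonwealth peremptories so far: #20, #2, #19 — 3 of 4 used, 1 left overall.
Against Ward D: #20 — 1 used; per-ward cap 2 leaves 1.
Binding limit: min(1, 1) = 1.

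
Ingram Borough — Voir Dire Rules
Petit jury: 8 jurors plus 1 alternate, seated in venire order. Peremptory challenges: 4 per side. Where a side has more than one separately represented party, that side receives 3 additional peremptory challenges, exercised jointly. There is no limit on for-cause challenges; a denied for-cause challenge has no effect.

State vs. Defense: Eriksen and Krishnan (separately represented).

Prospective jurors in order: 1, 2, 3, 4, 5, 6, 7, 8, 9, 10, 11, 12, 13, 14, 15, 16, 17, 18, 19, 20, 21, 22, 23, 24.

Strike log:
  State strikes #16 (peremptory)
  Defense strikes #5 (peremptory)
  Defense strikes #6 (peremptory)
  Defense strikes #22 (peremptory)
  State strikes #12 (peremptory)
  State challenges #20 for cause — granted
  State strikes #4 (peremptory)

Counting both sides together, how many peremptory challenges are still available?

State allotment: 4. Defense allotment: 4 base + 3 multi-party = 7.
State peremptories used: #16, #12, #4 — 3 (the for-cause on #20 doesn't count).
Defense peremptories used: #5, #6, #22 — 3.
Remaining: (4 − 3) + (7 − 3) = 5.

5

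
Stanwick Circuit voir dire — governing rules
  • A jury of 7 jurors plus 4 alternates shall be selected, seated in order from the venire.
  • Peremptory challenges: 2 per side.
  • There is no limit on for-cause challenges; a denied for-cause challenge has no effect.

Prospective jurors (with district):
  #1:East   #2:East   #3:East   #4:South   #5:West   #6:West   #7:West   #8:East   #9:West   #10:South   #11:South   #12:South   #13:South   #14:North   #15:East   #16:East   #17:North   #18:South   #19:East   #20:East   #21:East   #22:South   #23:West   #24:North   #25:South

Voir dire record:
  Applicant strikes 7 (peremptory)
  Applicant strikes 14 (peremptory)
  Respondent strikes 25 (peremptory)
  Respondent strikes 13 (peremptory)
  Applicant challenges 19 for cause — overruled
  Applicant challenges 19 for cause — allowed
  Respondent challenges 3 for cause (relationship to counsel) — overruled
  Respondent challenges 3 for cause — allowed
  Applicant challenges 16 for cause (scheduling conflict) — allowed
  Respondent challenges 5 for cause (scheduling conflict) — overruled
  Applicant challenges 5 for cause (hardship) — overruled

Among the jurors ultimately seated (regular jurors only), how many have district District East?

Removed: #3, #7, #13, #14, #16, #19, #25.
Seated jurors 1–7: #1, #2, #4, #5, #6, #8, #9 (alternates #10, #11, #12, #15 not counted).
Of those, in District East: #1, #2, #8 → 3.

3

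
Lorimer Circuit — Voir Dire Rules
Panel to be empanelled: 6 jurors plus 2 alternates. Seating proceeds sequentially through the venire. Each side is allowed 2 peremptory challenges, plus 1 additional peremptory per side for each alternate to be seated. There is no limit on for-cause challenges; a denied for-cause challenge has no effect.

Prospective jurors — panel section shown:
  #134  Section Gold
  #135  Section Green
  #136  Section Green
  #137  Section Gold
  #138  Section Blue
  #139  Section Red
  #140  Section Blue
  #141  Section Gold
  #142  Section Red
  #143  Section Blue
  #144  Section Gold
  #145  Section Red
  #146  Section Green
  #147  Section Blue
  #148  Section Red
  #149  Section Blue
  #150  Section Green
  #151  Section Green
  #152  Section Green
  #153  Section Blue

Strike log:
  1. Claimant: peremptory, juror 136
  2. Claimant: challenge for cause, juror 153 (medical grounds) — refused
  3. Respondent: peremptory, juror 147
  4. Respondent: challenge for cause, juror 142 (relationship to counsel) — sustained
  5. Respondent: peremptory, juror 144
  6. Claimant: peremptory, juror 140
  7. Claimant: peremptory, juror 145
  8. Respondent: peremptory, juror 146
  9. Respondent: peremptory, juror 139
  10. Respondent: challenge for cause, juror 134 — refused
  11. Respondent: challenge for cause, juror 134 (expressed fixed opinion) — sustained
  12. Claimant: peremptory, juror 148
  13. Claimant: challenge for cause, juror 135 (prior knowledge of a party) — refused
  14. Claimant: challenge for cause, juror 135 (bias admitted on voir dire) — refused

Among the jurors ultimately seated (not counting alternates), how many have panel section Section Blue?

3

Removed: #134, #136, #139, #140, #142, #144, #145, #146, #147, #148.
Seated jurors 1–6: #135, #137, #138, #141, #143, #149 (alternates #150, #151 not counted).
Of those, in Section Blue: #138, #143, #149 → 3.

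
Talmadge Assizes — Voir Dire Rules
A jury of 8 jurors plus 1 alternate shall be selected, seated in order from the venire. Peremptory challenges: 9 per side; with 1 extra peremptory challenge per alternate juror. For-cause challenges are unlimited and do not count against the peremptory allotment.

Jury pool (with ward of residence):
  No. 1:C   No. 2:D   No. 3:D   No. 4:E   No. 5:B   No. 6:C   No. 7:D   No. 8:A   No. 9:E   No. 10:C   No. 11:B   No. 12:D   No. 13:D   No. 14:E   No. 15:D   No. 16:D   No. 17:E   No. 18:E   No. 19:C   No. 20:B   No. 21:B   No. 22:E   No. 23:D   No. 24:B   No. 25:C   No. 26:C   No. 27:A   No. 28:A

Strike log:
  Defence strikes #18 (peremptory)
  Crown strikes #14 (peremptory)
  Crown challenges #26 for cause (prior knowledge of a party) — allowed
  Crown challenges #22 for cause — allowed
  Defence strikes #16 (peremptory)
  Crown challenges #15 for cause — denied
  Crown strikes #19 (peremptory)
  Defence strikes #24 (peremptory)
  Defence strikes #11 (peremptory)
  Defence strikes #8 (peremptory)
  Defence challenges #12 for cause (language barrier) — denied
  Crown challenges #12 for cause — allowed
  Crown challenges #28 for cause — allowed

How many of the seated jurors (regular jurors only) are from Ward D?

3

Removed: #8, #11, #12, #14, #16, #18, #19, #22, #24, #26, #28.
Seated jurors 1–8: #1, #2, #3, #4, #5, #6, #7, #9 (alternates #10 not counted).
Of those, in Ward D: #2, #3, #7 → 3.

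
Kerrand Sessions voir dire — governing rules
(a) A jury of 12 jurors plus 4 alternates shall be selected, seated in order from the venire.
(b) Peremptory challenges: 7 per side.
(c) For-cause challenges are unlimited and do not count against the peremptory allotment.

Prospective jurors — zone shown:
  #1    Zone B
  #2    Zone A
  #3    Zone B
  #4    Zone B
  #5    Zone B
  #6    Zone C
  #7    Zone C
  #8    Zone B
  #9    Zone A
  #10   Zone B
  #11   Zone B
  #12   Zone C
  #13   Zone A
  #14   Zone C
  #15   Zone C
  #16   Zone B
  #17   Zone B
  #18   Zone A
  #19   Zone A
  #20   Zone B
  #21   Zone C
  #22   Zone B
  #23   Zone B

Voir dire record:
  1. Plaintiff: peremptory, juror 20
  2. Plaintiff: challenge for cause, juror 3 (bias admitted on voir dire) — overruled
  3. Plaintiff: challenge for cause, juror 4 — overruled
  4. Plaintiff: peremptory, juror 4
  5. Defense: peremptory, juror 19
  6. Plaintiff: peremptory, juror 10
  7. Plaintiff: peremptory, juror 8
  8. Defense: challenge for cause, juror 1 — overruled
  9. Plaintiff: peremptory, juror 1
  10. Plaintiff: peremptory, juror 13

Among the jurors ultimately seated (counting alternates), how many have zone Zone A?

Removed: #1, #4, #8, #10, #13, #19, #20.
Seated (16 incl. alternates): #2, #3, #5, #6, #7, #9, #11, #12, #14, #15, #16, #17, #18, #21, #22, #23.
Of those, in Zone A: #2, #9, #18 → 3.

3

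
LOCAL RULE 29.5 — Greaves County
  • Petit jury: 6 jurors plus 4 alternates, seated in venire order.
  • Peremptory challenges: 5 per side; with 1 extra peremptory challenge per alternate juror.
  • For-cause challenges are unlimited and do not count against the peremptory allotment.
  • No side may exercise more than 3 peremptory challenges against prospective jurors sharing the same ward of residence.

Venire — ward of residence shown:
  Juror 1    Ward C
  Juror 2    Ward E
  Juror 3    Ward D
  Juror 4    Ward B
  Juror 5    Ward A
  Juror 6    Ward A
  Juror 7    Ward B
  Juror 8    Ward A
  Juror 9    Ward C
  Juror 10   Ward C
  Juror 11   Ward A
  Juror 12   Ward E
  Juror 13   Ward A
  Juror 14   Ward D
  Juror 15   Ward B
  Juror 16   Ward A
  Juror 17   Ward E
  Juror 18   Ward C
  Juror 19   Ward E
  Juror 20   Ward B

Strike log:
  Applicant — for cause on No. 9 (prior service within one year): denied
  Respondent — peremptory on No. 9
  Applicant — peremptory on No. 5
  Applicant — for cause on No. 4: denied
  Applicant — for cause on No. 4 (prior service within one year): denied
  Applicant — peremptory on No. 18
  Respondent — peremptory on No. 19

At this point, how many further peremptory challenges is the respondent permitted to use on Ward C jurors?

2

Respondent peremptories so far: #9, #19 — 2 of 9 used, 7 left overall.
Against Ward C: #9 — 1 used; per-ward cap 3 leaves 2.
Binding limit: min(7, 2) = 2.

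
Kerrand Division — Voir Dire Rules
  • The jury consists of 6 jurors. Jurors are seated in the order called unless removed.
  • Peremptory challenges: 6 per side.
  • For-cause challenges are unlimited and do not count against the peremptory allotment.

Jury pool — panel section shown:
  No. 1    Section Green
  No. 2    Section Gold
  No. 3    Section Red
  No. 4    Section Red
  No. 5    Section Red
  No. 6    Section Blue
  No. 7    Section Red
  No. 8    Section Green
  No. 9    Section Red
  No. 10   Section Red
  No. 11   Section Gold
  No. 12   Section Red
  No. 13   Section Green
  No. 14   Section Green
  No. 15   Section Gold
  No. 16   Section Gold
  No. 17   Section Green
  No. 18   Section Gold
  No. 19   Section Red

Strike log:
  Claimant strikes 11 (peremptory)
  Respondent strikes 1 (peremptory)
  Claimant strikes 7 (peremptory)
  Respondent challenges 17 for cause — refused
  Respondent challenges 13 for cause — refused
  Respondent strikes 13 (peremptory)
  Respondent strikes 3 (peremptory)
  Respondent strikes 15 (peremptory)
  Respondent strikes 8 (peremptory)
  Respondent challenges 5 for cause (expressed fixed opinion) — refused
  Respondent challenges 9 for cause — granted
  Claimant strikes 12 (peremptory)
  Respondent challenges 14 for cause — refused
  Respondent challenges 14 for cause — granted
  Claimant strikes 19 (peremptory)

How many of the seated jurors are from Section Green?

0

Removed: #1, #3, #7, #8, #9, #11, #12, #13, #14, #15, #19.
Seated jurors 1–6: #2, #4, #5, #6, #10, #16.
None of those are in Section Green → 0.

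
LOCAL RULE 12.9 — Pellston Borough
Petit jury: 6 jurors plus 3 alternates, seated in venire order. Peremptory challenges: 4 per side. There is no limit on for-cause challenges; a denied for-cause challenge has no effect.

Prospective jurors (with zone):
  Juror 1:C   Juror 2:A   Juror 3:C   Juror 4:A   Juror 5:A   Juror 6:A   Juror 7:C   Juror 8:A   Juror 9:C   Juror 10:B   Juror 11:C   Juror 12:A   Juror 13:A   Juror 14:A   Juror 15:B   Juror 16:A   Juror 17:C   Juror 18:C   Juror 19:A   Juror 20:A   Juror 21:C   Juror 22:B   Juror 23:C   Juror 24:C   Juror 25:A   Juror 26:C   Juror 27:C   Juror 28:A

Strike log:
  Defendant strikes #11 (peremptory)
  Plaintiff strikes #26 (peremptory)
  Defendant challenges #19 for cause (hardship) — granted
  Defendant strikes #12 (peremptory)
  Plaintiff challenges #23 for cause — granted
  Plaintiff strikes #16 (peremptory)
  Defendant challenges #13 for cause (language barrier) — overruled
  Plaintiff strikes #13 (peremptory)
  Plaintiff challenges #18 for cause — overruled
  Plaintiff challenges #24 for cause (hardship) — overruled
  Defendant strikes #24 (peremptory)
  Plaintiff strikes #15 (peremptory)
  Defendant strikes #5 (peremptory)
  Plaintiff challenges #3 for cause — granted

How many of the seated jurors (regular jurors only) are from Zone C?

Removed: #3, #5, #11, #12, #13, #15, #16, #19, #23, #24, #26.
Seated jurors 1–6: #1, #2, #4, #6, #7, #8 (alternates #9, #10, #14 not counted).
Of those, in Zone C: #1, #7 → 2.

2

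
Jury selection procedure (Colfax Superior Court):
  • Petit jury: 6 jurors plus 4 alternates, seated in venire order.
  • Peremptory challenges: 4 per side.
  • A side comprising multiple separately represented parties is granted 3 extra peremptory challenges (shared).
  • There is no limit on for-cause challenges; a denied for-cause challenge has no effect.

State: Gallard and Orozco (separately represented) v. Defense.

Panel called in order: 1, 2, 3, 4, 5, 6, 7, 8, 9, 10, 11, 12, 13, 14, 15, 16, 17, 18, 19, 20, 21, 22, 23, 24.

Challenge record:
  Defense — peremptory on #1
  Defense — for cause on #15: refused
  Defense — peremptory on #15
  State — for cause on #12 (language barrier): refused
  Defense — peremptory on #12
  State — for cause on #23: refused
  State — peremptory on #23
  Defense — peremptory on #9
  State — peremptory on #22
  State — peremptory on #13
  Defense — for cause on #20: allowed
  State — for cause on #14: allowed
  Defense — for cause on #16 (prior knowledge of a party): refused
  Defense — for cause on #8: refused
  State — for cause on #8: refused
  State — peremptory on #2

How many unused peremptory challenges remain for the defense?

0

Defense allotment: 4.
Defense peremptories used: #1, #15, #12, #9 — 4 (for-cause on #15, #20, #16, #8 don't count).
Remaining: 4 − 4 = 0.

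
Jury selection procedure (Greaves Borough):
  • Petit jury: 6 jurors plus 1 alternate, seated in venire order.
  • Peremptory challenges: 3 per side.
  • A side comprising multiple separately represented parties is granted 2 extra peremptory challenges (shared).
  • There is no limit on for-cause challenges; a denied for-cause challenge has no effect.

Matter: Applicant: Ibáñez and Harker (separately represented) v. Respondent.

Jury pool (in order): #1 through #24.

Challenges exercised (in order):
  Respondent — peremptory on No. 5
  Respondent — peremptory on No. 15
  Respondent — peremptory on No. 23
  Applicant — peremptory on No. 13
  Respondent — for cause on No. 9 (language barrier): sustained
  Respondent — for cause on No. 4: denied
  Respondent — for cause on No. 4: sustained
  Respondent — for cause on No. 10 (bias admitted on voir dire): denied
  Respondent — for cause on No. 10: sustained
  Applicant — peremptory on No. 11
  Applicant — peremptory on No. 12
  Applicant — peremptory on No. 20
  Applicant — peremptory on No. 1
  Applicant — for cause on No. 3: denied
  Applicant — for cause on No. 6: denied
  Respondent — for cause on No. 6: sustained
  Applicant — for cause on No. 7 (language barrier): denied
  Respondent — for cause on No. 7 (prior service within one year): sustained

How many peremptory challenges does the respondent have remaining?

Respondent allotment: 3.
Respondent peremptories used: #5, #15, #23 — 3 (for-cause on #9, #4, #4, #10, #10, #6, #7 don't count).
Remaining: 3 − 3 = 0.

0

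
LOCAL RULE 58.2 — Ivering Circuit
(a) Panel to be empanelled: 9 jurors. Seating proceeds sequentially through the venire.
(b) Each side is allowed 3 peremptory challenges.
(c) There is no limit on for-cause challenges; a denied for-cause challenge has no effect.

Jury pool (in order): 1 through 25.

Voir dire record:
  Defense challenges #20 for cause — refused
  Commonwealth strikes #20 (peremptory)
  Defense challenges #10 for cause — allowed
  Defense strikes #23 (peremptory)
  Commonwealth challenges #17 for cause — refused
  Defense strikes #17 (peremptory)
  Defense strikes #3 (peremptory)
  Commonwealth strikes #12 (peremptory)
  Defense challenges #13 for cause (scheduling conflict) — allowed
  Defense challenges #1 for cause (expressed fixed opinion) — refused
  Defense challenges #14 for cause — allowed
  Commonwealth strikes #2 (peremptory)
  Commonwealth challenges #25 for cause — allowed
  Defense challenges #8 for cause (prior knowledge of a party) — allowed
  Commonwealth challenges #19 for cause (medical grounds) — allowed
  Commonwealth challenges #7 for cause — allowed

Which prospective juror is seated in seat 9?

18

Removed: #2, #3, #7, #8, #10, #12, #13, #14, #17, #19, #20, #23, #25. (#1 stays — for-cause denied.)
Filling seats in venire order through position 9: #1, #4, #5, #6, #9, #11, #15, #16, #18.
So seat 9 is #18.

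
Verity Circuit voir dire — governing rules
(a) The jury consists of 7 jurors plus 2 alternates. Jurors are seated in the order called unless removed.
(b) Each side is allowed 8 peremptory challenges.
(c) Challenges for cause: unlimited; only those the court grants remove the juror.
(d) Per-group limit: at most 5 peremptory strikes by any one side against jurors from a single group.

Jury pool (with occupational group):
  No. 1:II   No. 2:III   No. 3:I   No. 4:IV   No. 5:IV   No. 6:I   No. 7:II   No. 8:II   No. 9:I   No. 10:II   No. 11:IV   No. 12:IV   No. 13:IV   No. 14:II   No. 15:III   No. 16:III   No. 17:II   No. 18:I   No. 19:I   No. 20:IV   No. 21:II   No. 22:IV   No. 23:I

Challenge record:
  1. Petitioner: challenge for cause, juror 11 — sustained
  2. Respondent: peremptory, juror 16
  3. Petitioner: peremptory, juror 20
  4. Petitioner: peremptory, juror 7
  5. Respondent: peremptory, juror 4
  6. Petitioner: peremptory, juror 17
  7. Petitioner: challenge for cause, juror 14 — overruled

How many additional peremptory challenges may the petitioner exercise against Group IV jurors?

4

Petitioner peremptories so far: #20, #7, #17 — 3 of 8 used, 5 left overall.
Against Group IV: #20 — 1 used; per-group cap 5 leaves 4.
Binding limit: min(5, 4) = 4.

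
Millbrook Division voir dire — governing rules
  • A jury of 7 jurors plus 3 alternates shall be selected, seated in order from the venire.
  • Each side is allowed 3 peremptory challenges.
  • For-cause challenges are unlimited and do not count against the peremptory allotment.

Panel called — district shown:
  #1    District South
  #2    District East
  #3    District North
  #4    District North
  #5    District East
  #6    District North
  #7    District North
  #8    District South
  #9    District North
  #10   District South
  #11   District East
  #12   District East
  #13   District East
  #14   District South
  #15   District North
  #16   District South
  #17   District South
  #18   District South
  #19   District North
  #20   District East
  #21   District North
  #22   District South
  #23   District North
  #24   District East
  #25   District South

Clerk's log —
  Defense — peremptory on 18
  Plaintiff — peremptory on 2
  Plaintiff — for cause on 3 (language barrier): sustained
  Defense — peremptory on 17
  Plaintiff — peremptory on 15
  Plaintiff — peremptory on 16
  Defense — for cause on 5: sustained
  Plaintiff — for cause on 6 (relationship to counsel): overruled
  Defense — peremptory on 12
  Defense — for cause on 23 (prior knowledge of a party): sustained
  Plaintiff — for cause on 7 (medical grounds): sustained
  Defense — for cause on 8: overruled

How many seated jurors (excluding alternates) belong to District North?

3

Removed: #2, #3, #5, #7, #12, #15, #16, #17, #18, #23.
Seated jurors 1–7: #1, #4, #6, #8, #9, #10, #11 (alternates #13, #14, #19 not counted).
Of those, in District North: #4, #6, #9 → 3.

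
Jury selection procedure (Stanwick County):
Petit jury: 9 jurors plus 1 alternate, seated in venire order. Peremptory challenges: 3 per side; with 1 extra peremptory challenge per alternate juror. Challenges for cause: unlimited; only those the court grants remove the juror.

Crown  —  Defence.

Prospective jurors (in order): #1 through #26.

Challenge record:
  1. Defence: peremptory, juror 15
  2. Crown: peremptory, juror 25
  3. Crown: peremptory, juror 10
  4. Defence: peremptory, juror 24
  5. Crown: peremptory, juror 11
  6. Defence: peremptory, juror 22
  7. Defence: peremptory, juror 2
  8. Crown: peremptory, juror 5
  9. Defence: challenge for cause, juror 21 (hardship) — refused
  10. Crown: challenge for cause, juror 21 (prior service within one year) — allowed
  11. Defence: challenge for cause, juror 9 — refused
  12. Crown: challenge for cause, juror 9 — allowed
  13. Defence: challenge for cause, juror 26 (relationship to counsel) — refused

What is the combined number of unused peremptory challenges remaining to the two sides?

Crown allotment: 3 base + 1 × 1 alternate = 4. Defence allotment: 3 base + 1 × 1 alternate = 4.
Crown peremptories used: #25, #10, #11, #5 — 4 (for-cause on #21, #9 don't count).
Defence peremptories used: #15, #24, #22, #2 — 4 (for-cause on #21, #9, #26 don't count).
Remaining: (4 − 4) + (4 − 4) = 0.

0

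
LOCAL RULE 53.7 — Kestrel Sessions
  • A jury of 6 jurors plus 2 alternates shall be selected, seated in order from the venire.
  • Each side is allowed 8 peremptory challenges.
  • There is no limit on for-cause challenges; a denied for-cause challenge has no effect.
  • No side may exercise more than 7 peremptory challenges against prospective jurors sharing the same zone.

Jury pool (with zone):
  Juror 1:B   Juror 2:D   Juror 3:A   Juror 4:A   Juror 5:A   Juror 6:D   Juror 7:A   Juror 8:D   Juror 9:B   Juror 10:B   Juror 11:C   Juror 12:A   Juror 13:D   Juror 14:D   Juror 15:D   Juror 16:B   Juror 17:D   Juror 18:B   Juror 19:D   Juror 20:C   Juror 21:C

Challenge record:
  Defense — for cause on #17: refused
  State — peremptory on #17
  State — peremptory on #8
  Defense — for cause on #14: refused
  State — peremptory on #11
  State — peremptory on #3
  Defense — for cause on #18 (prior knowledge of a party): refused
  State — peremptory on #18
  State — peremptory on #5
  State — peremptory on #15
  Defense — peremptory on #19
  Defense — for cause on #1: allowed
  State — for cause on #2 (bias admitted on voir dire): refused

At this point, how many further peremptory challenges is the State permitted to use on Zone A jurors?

State peremptories so far: #17, #8, #11, #3, #18, #5, #15 — 7 of 8 used, 1 left overall.
Against Zone A: #3, #5 — 2 used; per-zone cap 7 leaves 5.
Binding limit: min(1, 5) = 1.

1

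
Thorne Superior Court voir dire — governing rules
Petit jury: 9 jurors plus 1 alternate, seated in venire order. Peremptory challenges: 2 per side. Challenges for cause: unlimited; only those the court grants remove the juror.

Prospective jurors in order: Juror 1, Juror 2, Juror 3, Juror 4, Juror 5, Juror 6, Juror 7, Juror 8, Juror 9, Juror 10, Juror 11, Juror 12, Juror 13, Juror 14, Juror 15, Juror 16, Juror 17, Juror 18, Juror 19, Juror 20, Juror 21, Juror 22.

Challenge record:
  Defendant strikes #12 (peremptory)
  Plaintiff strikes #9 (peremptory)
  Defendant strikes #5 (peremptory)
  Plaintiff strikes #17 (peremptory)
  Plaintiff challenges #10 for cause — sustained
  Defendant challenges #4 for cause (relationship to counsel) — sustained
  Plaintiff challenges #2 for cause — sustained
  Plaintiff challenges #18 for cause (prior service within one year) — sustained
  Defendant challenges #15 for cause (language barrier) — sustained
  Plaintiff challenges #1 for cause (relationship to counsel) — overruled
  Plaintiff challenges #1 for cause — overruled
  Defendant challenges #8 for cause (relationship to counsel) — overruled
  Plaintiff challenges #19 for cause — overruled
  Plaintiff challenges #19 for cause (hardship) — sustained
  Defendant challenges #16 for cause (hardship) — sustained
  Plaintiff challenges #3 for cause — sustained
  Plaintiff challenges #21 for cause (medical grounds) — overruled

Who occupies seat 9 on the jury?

Removed: #2, #3, #4, #5, #9, #10, #12, #15, #16, #17, #18, #19. (#1, #8, #21 stay — for-cause denied.)
Seating in order: seats 1–9 → #1, #6, #7, #8, #11, #13, #14, #20, #21; alternates → #22.
So seat 9 is #21.

21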